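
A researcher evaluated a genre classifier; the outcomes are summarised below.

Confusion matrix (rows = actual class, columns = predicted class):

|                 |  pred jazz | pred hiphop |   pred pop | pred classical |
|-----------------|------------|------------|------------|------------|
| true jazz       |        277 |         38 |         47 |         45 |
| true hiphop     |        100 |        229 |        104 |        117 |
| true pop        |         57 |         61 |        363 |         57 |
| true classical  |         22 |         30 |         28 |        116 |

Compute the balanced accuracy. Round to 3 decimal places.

0.591

Balanced accuracy = mean of per-class recall.
  jazz: recall = 277/407 = 0.6806
  hiphop: recall = 229/550 = 0.4164
  pop: recall = 363/538 = 0.6747
  classical: recall = 116/196 = 0.5918
Mean = (0.6806 + 0.4164 + 0.6747 + 0.5918) / 4 = 0.591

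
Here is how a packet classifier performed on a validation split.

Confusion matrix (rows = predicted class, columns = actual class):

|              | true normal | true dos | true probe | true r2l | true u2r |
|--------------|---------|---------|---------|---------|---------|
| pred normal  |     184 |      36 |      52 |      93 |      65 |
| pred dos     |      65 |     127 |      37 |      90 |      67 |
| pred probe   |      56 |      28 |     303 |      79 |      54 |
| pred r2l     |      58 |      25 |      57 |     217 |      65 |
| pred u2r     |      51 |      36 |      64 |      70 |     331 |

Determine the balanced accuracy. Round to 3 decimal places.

0.501

Balanced accuracy = mean of per-class recall.
  normal: recall = 184/414 = 0.4444
  dos: recall = 127/252 = 0.5040
  probe: recall = 303/513 = 0.5906
  r2l: recall = 217/549 = 0.3953
  u2r: recall = 331/582 = 0.5687
Mean = (0.4444 + 0.5040 + 0.5906 + 0.3953 + 0.5687) / 5 = 0.501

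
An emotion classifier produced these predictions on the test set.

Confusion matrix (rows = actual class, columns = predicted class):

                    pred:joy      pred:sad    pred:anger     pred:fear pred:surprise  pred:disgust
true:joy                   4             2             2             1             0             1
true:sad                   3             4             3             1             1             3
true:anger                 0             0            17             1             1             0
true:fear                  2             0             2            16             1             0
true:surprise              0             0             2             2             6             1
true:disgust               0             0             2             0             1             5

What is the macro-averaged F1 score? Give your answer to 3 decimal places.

0.569

Per-class F1 score (2·TP/(2·TP+FP+FN)):
  joy: TP=4, FP=3+0+2+0+0=5, FN=2+2+1+0+1=6 → 8/19 = 0.4211
  sad: TP=4, FP=2+0+0+0+0=2, FN=3+3+1+1+3=11 → 8/21 = 0.3810
  anger: TP=17, FP=2+3+2+2+2=11, FN=0+0+1+1+0=2 → 34/47 = 0.7234
  fear: TP=16, FP=1+1+1+2+0=5, FN=2+0+2+1+0=5 → 32/42 = 0.7619
  surprise: TP=6, FP=0+1+1+1+1=4, FN=0+0+2+2+1=5 → 12/21 = 0.5714
  disgust: TP=5, FP=1+3+0+0+1=5, FN=0+0+2+0+1=3 → 10/18 = 0.5556
Macro-F1 score = mean = (0.4211 + 0.3810 + 0.7234 + 0.7619 + 0.5714 + 0.5556) / 6 = 0.569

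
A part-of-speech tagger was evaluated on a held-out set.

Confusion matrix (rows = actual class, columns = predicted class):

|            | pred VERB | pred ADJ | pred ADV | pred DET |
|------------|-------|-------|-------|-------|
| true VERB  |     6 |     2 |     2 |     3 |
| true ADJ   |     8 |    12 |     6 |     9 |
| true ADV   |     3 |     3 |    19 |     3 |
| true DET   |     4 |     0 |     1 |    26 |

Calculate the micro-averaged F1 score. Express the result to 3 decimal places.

Micro-averaging pools counts across classes: ΣTP=63, ΣFP=44, ΣFN=44.
Micro-F1 score = 2·TP/(2·TP+FP+FN) on pooled counts = 0.589 (equals overall accuracy in single-label multiclass).

0.589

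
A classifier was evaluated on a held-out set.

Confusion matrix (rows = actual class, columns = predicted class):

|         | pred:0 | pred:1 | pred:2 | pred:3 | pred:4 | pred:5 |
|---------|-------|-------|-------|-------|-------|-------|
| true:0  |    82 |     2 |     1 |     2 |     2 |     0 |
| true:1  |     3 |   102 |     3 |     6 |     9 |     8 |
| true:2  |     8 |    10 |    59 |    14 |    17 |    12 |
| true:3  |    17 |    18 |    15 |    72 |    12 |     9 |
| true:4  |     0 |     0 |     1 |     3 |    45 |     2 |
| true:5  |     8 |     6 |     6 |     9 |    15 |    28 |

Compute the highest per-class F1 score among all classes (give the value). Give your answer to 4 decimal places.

Per-class F1 score (2·TP/(2·TP+FP+FN)):
  0: TP=82, FP=3+8+17+0+8=36, FN=2+1+2+2+0=7 → 164/207 = 0.79227
  1: TP=102, FP=2+10+18+0+6=36, FN=3+3+6+9+8=29 → 204/269 = 0.75836
  2: TP=59, FP=1+3+15+1+6=26, FN=8+10+14+17+12=61 → 118/205 = 0.57561
  3: TP=72, FP=2+6+14+3+9=34, FN=17+18+15+12+9=71 → 144/249 = 0.57831
  4: TP=45, FP=2+9+17+12+15=55, FN=0+0+1+3+2=6 → 90/151 = 0.59603
  5: TP=28, FP=0+8+12+9+2=31, FN=8+6+6+9+15=44 → 56/131 = 0.42748
Highest is class '0' with F1 score = 0.7923.

0.7923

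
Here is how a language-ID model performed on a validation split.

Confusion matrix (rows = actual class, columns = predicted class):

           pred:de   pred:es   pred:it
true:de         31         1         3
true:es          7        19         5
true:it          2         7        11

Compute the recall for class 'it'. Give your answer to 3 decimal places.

0.550

One-vs-rest for 'it': TP = diagonal; FP = other classes predicted 'it'; FN = 'it' predicted as other.
recall = TP/(TP+FN).
it: TP=11, FN=2+7=9 → 11/20 = 0.5500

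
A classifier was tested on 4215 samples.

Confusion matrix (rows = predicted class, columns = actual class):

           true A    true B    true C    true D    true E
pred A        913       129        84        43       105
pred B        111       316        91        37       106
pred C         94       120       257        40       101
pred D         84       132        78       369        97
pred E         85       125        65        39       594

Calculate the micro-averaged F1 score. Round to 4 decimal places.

Micro-averaging pools counts across classes: ΣTP=2449, ΣFP=1766, ΣFN=1766.
Micro-F1 score = 2·TP/(2·TP+FP+FN) on pooled counts = 0.5810 (equals overall accuracy in single-label multiclass).

0.5810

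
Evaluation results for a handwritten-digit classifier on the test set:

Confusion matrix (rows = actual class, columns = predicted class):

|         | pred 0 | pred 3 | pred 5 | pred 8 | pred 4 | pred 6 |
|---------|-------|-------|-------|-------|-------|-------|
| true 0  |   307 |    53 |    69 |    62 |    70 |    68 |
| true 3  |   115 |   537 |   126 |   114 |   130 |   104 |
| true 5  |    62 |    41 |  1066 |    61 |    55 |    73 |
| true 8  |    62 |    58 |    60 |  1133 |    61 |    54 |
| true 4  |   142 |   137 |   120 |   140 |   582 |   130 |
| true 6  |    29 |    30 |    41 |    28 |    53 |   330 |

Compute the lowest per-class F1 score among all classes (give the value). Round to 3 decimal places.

Per-class F1 score (2·TP/(2·TP+FP+FN)):
  0: TP=307, FP=115+62+62+142+29=410, FN=53+69+62+70+68=322 → 614/1346 = 0.4562
  3: TP=537, FP=53+41+58+137+30=319, FN=115+126+114+130+104=589 → 1074/1982 = 0.5419
  5: TP=1066, FP=69+126+60+120+41=416, FN=62+41+61+55+73=292 → 2132/2840 = 0.7507
  8: TP=1133, FP=62+114+61+140+28=405, FN=62+58+60+61+54=295 → 2266/2966 = 0.7640
  4: TP=582, FP=70+130+55+61+53=369, FN=142+137+120+140+130=669 → 1164/2202 = 0.5286
  6: TP=330, FP=68+104+73+54+130=429, FN=29+30+41+28+53=181 → 660/1270 = 0.5197
Lowest is class '0' with F1 score = 0.456.

0.456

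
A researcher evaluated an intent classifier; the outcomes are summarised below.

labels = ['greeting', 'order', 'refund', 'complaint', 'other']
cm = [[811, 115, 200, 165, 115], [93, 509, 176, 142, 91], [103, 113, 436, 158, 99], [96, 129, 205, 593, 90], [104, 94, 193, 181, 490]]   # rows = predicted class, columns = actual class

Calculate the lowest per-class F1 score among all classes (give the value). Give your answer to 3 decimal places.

0.412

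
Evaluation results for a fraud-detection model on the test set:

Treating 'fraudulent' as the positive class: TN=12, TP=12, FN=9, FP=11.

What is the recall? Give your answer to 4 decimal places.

Recall = TP/(TP+FN) = 12/(12+9) = 12/21 = 0.5714

0.5714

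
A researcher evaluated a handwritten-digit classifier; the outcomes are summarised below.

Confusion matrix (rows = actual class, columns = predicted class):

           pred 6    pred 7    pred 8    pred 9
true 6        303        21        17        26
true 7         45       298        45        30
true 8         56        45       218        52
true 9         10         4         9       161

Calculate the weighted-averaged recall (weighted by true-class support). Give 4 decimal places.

0.7313

Per-class recall (TP/(TP+FN)):
  6: TP=303, FN=21+17+26=64 → 303/367 = 0.82561
  7: TP=298, FN=45+45+30=120 → 298/418 = 0.71292
  8: TP=218, FN=56+45+52=153 → 218/371 = 0.58760
  9: TP=161, FN=10+4+9=23 → 161/184 = 0.87500
Weighted-recall = Σ (supportᵢ/N)·recallᵢ with N=1340: (367/1340)·0.82561 + (418/1340)·0.71292 + (371/1340)·0.58760 + (184/1340)·0.87500 = 0.7313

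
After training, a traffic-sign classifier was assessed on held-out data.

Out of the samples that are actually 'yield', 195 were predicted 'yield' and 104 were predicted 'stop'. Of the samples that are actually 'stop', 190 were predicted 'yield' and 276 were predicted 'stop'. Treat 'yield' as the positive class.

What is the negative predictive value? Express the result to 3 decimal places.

0.726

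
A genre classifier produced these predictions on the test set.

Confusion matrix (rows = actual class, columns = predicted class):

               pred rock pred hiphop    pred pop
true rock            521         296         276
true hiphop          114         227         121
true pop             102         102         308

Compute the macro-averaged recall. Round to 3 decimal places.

0.523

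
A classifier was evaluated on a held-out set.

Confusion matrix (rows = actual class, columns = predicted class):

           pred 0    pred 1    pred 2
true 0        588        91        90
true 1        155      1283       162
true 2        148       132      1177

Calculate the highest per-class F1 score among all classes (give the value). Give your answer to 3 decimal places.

0.826

Per-class F1 score (2·TP/(2·TP+FP+FN)):
  0: TP=588, FP=155+148=303, FN=91+90=181 → 1176/1660 = 0.7084
  1: TP=1283, FP=91+132=223, FN=155+162=317 → 2566/3106 = 0.8261
  2: TP=1177, FP=90+162=252, FN=148+132=280 → 2354/2886 = 0.8157
Highest is class '1' with F1 score = 0.826.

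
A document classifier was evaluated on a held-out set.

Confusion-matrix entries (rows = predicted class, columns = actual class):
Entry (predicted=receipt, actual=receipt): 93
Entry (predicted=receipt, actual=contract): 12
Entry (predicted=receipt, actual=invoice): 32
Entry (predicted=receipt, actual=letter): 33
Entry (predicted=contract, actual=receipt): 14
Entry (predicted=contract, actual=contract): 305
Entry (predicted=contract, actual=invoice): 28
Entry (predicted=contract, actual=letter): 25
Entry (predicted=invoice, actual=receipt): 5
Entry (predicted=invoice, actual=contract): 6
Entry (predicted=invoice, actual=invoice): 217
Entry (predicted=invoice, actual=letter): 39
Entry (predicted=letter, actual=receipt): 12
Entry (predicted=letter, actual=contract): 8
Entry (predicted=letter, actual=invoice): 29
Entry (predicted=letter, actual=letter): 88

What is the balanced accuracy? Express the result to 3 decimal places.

Balanced accuracy = mean of per-class recall.
  receipt: recall = 93/124 = 0.7500
  contract: recall = 305/331 = 0.9215
  invoice: recall = 217/306 = 0.7092
  letter: recall = 88/185 = 0.4757
Mean = (0.7500 + 0.9215 + 0.7092 + 0.4757) / 4 = 0.714

0.714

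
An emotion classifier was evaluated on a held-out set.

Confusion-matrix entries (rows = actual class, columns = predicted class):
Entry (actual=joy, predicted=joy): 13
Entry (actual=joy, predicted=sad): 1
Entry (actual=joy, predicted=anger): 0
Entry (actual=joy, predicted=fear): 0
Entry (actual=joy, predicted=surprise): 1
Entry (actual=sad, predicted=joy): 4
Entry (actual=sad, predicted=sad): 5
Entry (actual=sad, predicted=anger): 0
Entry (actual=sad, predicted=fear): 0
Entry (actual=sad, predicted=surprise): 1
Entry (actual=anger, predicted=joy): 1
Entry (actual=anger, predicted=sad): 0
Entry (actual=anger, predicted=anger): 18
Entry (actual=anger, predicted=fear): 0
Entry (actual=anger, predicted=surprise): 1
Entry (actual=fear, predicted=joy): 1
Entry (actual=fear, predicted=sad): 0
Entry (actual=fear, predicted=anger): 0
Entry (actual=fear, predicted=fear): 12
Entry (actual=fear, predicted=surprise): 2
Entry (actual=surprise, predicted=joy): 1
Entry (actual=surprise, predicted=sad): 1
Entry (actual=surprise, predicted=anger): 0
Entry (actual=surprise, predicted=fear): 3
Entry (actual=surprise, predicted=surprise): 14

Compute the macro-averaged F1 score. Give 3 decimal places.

0.763

Per-class F1 score (2·TP/(2·TP+FP+FN)):
  joy: TP=13, FP=4+1+1+1=7, FN=1+0+0+1=2 → 26/35 = 0.7429
  sad: TP=5, FP=1+0+0+1=2, FN=4+0+0+1=5 → 10/17 = 0.5882
  anger: TP=18, FP=0+0+0+0=0, FN=1+0+0+1=2 → 36/38 = 0.9474
  fear: TP=12, FP=0+0+0+3=3, FN=1+0+0+2=3 → 24/30 = 0.8000
  surprise: TP=14, FP=1+1+1+2=5, FN=1+1+0+3=5 → 28/38 = 0.7368
Macro-F1 score = mean = (0.7429 + 0.5882 + 0.9474 + 0.8000 + 0.7368) / 5 = 0.763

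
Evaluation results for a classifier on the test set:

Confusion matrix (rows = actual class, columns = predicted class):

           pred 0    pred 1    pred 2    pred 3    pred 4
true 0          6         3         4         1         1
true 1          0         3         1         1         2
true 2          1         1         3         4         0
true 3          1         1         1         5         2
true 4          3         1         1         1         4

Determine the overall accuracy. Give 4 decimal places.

Accuracy = trace / total = (6+3+3+5+4=21) / 51 = 21/51 = 0.4118

0.4118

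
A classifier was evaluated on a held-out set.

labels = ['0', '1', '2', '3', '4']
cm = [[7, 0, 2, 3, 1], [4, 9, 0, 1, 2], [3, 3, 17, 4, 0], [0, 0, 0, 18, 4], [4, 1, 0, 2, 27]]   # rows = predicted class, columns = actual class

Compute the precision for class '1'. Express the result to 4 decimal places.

0.5625

One-vs-rest for '1': TP = diagonal; FP = other classes predicted '1'; FN = '1' predicted as other.
precision = TP/(TP+FP).
1: TP=9, FP=4+0+1+2=7 → 9/16 = 0.56250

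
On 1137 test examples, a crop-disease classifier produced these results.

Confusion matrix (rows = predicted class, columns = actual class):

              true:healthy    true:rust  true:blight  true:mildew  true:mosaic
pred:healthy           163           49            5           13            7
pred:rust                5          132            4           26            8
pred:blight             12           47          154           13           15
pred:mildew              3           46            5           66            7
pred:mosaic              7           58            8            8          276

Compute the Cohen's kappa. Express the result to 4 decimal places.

0.6141

Observed agreement pₒ = trace/N = 791/1137 = 0.69569
Expected agreement pₑ = Σ (rowᵢ·colᵢ)/N² = (190·237 + 332·175 + 176·241 + 126·127 + 313·357)/1137² = 0.21140
κ = (pₒ − pₑ)/(1 − pₑ) = (0.69569 − 0.21140)/(1 − 0.21140) = 0.6141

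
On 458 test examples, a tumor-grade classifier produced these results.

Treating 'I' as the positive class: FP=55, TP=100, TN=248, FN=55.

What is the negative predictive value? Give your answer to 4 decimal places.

0.8185

NPV = TN/(TN+FN) = 248/(248+55) = 0.8185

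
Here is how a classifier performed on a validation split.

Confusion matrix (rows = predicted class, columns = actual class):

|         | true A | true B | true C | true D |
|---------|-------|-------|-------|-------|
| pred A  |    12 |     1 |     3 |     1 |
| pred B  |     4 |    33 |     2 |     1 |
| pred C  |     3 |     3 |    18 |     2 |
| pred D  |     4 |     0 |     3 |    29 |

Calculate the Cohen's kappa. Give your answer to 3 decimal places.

Observed agreement pₒ = trace/N = 92/119 = 0.7731
Expected agreement pₑ = Σ (rowᵢ·colᵢ)/N² = (23·17 + 37·40 + 26·26 + 33·36)/119² = 0.2638
κ = (pₒ − pₑ)/(1 − pₑ) = (0.7731 − 0.2638)/(1 − 0.2638) = 0.692

0.692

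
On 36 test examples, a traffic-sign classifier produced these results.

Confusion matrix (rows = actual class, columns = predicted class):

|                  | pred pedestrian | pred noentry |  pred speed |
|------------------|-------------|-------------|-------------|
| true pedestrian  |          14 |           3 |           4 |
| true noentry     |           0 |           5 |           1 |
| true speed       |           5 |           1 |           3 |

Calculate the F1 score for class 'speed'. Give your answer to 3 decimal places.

Take TP from the diagonal, FP from the rest of the 'speed' prediction marginal, FN from the rest of the 'speed' actual marginal.
F1 score = 2·TP/(2·TP+FP+FN).
speed: TP=3, FP=4+1=5, FN=5+1=6 → 6/17 = 0.3529

0.353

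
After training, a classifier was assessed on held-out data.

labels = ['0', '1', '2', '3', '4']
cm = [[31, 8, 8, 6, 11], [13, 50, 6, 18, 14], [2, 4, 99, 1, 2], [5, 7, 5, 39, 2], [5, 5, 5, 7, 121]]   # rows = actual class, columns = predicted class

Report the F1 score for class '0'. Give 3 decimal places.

0.517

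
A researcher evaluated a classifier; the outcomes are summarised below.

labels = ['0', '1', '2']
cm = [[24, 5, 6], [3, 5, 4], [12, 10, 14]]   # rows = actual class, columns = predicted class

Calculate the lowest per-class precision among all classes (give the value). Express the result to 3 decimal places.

Per-class precision (TP/(TP+FP)):
  0: TP=24, FP=3+12=15 → 24/39 = 0.6154
  1: TP=5, FP=5+10=15 → 5/20 = 0.2500
  2: TP=14, FP=6+4=10 → 14/24 = 0.5833
Lowest is class '1' with precision = 0.250.

0.250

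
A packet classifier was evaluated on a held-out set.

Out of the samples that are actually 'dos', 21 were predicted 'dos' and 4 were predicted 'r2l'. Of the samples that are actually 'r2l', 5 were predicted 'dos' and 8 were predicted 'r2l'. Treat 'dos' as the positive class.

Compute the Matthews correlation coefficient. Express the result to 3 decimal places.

MCC = (TP·TN − FP·FN) / √((TP+FP)(TP+FN)(TN+FP)(TN+FN))
Numerator = 21·8 − 5·4 = 148
Denominator = √(26·25·13·12) = √101400 = 318.4337
MCC = 148 / 318.4337 = 0.465

0.465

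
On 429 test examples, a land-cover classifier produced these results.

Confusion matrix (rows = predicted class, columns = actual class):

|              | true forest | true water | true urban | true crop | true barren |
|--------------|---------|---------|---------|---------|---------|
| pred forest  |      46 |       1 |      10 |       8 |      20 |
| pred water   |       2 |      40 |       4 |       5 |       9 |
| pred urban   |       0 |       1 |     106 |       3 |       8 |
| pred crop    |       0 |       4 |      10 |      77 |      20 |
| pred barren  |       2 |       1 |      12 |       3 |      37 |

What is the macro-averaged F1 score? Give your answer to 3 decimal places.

0.697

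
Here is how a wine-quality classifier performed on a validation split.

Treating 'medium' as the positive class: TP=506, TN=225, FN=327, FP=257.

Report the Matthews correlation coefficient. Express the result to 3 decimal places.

MCC = (TP·TN − FP·FN) / √((TP+FP)(TP+FN)(TN+FP)(TN+FN))
Numerator = 506·225 − 257·327 = 29811
Denominator = √(763·833·482·552) = √169104691056 = 411223.4077
MCC = 29811 / 411223.4077 = 0.072

0.072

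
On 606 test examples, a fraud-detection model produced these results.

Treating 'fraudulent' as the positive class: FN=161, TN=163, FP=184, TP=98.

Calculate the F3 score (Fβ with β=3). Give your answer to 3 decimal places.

0.375

Fβ = (1+β²)·TP / ((1+β²)·TP + β²·FN + FP), with β²=9
= 10·98 / (10·98 + 9·161 + 184) = 0.375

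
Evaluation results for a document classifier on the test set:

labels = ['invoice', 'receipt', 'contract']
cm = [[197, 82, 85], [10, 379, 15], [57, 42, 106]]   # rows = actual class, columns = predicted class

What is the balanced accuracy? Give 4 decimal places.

Balanced accuracy = mean of per-class recall.
  invoice: recall = 197/364 = 0.54121
  receipt: recall = 379/404 = 0.93812
  contract: recall = 106/205 = 0.51707
Mean = (0.54121 + 0.93812 + 0.51707) / 3 = 0.6655

0.6655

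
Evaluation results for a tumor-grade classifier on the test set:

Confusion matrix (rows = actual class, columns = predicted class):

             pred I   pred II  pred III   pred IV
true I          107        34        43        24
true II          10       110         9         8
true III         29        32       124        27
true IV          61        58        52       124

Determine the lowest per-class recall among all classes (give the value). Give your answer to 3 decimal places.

Per-class recall (TP/(TP+FN)):
  I: TP=107, FN=34+43+24=101 → 107/208 = 0.5144
  II: TP=110, FN=10+9+8=27 → 110/137 = 0.8029
  III: TP=124, FN=29+32+27=88 → 124/212 = 0.5849
  IV: TP=124, FN=61+58+52=171 → 124/295 = 0.4203
Lowest is class 'IV' with recall = 0.420.

0.420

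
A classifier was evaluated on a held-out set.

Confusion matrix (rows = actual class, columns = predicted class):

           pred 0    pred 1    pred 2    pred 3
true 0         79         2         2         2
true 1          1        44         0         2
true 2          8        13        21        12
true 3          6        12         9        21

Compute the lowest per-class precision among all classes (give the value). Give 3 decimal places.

0.568

Per-class precision (TP/(TP+FP)):
  0: TP=79, FP=1+8+6=15 → 79/94 = 0.8404
  1: TP=44, FP=2+13+12=27 → 44/71 = 0.6197
  2: TP=21, FP=2+0+9=11 → 21/32 = 0.6563
  3: TP=21, FP=2+2+12=16 → 21/37 = 0.5676
Lowest is class '3' with precision = 0.568.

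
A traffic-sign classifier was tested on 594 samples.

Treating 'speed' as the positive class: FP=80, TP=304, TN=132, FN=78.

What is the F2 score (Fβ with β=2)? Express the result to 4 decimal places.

Fβ = (1+β²)·TP / ((1+β²)·TP + β²·FN + FP), with β²=4
= 5·304 / (5·304 + 4·78 + 80) = 0.7950

0.7950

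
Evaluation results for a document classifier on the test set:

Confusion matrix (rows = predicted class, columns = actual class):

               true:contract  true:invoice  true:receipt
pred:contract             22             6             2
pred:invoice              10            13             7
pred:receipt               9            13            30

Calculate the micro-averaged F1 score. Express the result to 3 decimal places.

0.580

Micro-averaging pools counts across classes: ΣTP=65, ΣFP=47, ΣFN=47.
Micro-F1 score = 2·TP/(2·TP+FP+FN) on pooled counts = 0.580 (equals overall accuracy in single-label multiclass).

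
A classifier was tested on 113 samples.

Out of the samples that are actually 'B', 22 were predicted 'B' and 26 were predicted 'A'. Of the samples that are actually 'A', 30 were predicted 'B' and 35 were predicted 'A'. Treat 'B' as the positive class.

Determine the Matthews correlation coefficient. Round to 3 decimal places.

-0.003

MCC = (TP·TN − FP·FN) / √((TP+FP)(TP+FN)(TN+FP)(TN+FN))
Numerator = 22·35 − 30·26 = -10
Denominator = √(52·48·65·61) = √9896640 = 3145.8926
MCC = -10 / 3145.8926 = -0.003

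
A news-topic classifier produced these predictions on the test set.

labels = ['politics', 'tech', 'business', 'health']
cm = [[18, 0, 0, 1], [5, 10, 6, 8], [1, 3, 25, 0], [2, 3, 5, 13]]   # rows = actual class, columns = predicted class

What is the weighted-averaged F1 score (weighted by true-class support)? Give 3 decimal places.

Per-class F1 score (2·TP/(2·TP+FP+FN)):
  politics: TP=18, FP=5+1+2=8, FN=0+0+1=1 → 36/45 = 0.8000
  tech: TP=10, FP=0+3+3=6, FN=5+6+8=19 → 20/45 = 0.4444
  business: TP=25, FP=0+6+5=11, FN=1+3+0=4 → 50/65 = 0.7692
  health: TP=13, FP=1+8+0=9, FN=2+3+5=10 → 26/45 = 0.5778
Weighted-F1 score = Σ (supportᵢ/N)·F1 scoreᵢ with N=100: (19/100)·0.8000 + (29/100)·0.4444 + (29/100)·0.7692 + (23/100)·0.5778 = 0.637

0.637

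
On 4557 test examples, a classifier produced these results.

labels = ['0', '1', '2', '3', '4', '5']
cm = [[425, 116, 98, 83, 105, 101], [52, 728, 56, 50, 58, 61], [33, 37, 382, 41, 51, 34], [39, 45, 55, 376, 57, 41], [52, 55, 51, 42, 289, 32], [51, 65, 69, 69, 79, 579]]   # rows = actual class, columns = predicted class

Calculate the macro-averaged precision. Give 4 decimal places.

Per-class precision (TP/(TP+FP)):
  0: TP=425, FP=52+33+39+52+51=227 → 425/652 = 0.65184
  1: TP=728, FP=116+37+45+55+65=318 → 728/1046 = 0.69598
  2: TP=382, FP=98+56+55+51+69=329 → 382/711 = 0.53727
  3: TP=376, FP=83+50+41+42+69=285 → 376/661 = 0.56884
  4: TP=289, FP=105+58+51+57+79=350 → 289/639 = 0.45227
  5: TP=579, FP=101+61+34+41+32=269 → 579/848 = 0.68278
Macro-precision = mean = (0.65184 + 0.69598 + 0.53727 + 0.56884 + 0.45227 + 0.68278) / 6 = 0.5982

0.5982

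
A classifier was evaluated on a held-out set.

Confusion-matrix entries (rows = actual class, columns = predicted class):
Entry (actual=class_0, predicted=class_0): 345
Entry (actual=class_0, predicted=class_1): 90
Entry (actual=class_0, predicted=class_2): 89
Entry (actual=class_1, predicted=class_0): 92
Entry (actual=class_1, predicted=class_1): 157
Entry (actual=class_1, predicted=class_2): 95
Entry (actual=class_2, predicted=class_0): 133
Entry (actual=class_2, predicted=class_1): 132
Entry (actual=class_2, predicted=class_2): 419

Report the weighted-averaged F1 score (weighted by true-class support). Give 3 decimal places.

0.596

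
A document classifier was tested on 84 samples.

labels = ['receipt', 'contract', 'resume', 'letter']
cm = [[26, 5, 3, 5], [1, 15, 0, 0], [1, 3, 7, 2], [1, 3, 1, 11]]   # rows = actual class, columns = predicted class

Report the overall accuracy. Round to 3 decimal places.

Accuracy = trace / total = (26+15+7+11=59) / 84 = 59/84 = 0.702

0.702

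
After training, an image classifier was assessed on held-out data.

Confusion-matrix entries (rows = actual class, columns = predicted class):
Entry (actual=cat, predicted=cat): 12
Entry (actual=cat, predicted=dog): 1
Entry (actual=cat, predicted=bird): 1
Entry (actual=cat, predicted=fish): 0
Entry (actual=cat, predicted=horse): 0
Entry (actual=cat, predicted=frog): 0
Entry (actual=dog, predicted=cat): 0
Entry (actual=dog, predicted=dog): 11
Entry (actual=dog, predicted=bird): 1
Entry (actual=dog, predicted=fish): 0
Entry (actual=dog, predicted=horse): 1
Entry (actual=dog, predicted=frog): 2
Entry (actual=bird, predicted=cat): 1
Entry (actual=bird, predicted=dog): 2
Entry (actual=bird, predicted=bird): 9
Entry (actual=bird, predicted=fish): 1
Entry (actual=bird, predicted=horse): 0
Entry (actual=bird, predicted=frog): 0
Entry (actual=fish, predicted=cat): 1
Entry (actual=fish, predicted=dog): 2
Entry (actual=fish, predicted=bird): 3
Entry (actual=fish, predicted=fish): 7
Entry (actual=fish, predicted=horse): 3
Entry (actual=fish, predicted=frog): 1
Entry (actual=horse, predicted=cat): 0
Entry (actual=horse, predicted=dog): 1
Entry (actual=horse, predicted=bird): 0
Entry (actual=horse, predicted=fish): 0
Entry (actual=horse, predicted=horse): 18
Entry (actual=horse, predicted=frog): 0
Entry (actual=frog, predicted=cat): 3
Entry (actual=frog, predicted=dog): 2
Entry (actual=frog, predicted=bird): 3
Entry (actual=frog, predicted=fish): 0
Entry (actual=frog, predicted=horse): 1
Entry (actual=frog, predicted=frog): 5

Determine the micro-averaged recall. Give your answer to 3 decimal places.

Micro-averaging pools counts across classes: ΣTP=62, ΣFP=30, ΣFN=30.
Micro-recall = TP/(TP+FN) on pooled counts = 0.674 (equals overall accuracy in single-label multiclass).

0.674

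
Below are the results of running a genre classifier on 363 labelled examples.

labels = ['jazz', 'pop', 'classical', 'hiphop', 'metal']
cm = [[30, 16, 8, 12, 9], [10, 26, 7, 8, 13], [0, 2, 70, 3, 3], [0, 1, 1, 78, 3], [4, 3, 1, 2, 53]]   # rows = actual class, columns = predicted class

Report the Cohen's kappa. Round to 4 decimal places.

0.6334

Observed agreement pₒ = trace/N = 257/363 = 0.70799
Expected agreement pₑ = Σ (rowᵢ·colᵢ)/N² = (75·44 + 64·48 + 78·87 + 83·103 + 63·81)/363² = 0.20346
κ = (pₒ − pₑ)/(1 − pₑ) = (0.70799 − 0.20346)/(1 − 0.20346) = 0.6334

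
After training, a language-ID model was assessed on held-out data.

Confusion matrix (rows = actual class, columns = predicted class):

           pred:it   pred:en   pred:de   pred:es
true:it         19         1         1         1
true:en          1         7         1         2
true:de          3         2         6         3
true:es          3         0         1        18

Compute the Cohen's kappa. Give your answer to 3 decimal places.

Observed agreement pₒ = trace/N = 50/69 = 0.7246
Expected agreement pₑ = Σ (rowᵢ·colᵢ)/N² = (22·26 + 11·10 + 14·9 + 22·24)/69² = 0.2806
κ = (pₒ − pₑ)/(1 − pₑ) = (0.7246 − 0.2806)/(1 − 0.2806) = 0.617

0.617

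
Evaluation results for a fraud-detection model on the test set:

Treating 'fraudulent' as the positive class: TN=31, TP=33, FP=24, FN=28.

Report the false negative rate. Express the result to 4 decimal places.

FNR = FN/(FN+TP) = 28/(28+33) = 0.4590

0.4590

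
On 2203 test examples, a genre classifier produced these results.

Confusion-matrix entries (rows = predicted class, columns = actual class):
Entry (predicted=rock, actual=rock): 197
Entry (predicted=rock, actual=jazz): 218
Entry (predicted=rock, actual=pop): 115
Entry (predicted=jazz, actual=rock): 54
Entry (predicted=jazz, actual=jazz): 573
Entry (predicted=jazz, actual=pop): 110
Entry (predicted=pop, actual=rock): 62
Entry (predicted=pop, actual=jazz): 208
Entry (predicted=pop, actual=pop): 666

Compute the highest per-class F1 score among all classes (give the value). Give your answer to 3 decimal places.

Per-class F1 score (2·TP/(2·TP+FP+FN)):
  rock: TP=197, FP=218+115=333, FN=54+62=116 → 394/843 = 0.4674
  jazz: TP=573, FP=54+110=164, FN=218+208=426 → 1146/1736 = 0.6601
  pop: TP=666, FP=62+208=270, FN=115+110=225 → 1332/1827 = 0.7291
Highest is class 'pop' with F1 score = 0.729.

0.729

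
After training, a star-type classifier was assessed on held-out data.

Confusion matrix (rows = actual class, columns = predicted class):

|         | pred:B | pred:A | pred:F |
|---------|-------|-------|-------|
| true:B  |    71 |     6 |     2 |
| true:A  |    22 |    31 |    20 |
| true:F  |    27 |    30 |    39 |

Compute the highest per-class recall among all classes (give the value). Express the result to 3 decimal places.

0.899

Per-class recall (TP/(TP+FN)):
  B: TP=71, FN=6+2=8 → 71/79 = 0.8987
  A: TP=31, FN=22+20=42 → 31/73 = 0.4247
  F: TP=39, FN=27+30=57 → 39/96 = 0.4063
Highest is class 'B' with recall = 0.899.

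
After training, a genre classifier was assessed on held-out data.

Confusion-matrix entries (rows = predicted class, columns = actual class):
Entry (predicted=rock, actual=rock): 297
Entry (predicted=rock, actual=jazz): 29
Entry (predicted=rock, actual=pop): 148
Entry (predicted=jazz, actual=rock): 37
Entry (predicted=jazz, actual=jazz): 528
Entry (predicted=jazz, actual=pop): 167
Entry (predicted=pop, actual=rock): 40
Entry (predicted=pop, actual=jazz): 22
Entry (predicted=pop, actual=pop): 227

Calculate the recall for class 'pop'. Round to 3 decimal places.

recall = TP/(TP+FN).
pop: TP=227, FN=148+167=315 → 227/542 = 0.4188

0.419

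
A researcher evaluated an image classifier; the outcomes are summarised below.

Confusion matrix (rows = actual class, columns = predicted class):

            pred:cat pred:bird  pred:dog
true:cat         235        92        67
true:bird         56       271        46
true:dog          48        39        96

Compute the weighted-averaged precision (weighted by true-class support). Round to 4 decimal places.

Per-class precision (TP/(TP+FP)):
  cat: TP=235, FP=56+48=104 → 235/339 = 0.69322
  bird: TP=271, FP=92+39=131 → 271/402 = 0.67413
  dog: TP=96, FP=67+46=113 → 96/209 = 0.45933
Weighted-precision = Σ (supportᵢ/N)·precisionᵢ with N=950: (394/950)·0.69322 + (373/950)·0.67413 + (183/950)·0.45933 = 0.6407

0.6407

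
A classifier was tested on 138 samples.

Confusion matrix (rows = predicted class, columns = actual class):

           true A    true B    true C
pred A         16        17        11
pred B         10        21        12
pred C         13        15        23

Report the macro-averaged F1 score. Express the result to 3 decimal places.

0.432

Per-class F1 score (2·TP/(2·TP+FP+FN)):
  A: TP=16, FP=17+11=28, FN=10+13=23 → 32/83 = 0.3855
  B: TP=21, FP=10+12=22, FN=17+15=32 → 42/96 = 0.4375
  C: TP=23, FP=13+15=28, FN=11+12=23 → 46/97 = 0.4742
Macro-F1 score = mean = (0.3855 + 0.4375 + 0.4742) / 3 = 0.432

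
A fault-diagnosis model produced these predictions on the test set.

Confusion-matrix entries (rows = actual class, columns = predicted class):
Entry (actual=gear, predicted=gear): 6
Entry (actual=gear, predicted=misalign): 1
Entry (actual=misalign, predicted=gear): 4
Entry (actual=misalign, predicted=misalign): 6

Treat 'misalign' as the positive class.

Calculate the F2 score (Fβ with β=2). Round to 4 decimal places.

0.6383

Fβ = (1+β²)·TP / ((1+β²)·TP + β²·FN + FP), with β²=4
= 5·6 / (5·6 + 4·4 + 1) = 0.6383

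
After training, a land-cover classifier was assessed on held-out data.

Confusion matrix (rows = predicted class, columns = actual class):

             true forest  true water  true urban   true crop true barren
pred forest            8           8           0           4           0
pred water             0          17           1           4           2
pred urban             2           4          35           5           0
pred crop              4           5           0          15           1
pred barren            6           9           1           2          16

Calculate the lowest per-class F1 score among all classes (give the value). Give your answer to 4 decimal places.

0.4000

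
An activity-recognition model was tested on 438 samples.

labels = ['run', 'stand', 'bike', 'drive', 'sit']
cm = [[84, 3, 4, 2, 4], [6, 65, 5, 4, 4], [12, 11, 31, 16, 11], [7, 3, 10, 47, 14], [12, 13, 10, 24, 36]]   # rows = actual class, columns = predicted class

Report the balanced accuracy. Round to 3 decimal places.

Balanced accuracy = mean of per-class recall.
  run: recall = 84/97 = 0.8660
  stand: recall = 65/84 = 0.7738
  bike: recall = 31/81 = 0.3827
  drive: recall = 47/81 = 0.5802
  sit: recall = 36/95 = 0.3789
Mean = (0.8660 + 0.7738 + 0.3827 + 0.5802 + 0.3789) / 5 = 0.596

0.596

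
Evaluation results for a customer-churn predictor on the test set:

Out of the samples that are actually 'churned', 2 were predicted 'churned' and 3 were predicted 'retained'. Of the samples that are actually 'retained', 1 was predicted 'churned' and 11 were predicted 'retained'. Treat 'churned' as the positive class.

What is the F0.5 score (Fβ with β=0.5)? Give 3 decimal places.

0.588

Fβ = (1+β²)·TP / ((1+β²)·TP + β²·FN + FP), with β²=1/4
= 1.25·2 / (1.25·2 + 0.25·3 + 1) = 0.588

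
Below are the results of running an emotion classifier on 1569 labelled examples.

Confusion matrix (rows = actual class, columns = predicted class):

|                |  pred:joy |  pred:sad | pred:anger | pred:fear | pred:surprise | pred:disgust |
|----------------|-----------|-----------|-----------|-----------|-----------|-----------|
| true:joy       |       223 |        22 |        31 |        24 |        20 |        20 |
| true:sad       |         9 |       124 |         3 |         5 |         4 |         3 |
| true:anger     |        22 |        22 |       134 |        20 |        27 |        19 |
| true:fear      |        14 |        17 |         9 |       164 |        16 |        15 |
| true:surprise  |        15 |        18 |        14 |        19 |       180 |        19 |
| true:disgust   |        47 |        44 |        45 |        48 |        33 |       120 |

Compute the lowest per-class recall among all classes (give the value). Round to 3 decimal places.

Per-class recall (TP/(TP+FN)):
  joy: TP=223, FN=22+31+24+20+20=117 → 223/340 = 0.6559
  sad: TP=124, FN=9+3+5+4+3=24 → 124/148 = 0.8378
  anger: TP=134, FN=22+22+20+27+19=110 → 134/244 = 0.5492
  fear: TP=164, FN=14+17+9+16+15=71 → 164/235 = 0.6979
  surprise: TP=180, FN=15+18+14+19+19=85 → 180/265 = 0.6792
  disgust: TP=120, FN=47+44+45+48+33=217 → 120/337 = 0.3561
Lowest is class 'disgust' with recall = 0.356.

0.356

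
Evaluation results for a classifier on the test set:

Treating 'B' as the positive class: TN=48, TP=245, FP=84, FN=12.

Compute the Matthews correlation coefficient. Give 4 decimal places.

0.4155

MCC = (TP·TN − FP·FN) / √((TP+FP)(TP+FN)(TN+FP)(TN+FN))
Numerator = 245·48 − 84·12 = 10752
Denominator = √(329·257·132·60) = √669659760 = 25877.7851
MCC = 10752 / 25877.7851 = 0.4155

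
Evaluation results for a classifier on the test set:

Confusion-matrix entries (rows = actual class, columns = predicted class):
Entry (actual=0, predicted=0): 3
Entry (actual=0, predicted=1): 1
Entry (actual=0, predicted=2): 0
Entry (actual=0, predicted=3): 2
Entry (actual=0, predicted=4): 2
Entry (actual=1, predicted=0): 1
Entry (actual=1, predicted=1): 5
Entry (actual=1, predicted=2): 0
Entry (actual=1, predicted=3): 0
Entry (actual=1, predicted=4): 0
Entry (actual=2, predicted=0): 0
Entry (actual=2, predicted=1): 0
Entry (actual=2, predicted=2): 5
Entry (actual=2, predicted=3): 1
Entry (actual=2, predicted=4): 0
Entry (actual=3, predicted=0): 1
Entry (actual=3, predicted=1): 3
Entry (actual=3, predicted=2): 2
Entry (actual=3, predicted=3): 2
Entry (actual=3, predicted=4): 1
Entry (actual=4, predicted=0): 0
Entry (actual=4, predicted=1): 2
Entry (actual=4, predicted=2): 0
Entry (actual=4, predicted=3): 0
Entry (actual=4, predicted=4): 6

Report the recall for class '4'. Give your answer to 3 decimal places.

0.750

Treat '4' as positive and all other classes as negative.
recall = TP/(TP+FN).
4: TP=6, FN=0+2+0+0=2 → 6/8 = 0.7500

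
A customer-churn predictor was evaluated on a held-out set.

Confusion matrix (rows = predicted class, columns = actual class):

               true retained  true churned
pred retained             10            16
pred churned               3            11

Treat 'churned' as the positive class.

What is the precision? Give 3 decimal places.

Precision = TP/(TP+FP) = 11/(11+3) = 11/14 = 0.786

0.786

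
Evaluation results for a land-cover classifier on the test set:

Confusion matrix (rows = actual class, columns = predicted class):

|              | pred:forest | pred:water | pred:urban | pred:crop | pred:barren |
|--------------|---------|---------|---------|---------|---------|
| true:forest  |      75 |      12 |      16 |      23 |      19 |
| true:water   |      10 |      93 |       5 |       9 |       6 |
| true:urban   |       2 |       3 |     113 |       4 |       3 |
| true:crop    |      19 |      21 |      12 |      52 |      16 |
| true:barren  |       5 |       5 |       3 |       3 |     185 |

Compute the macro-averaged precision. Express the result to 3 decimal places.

0.701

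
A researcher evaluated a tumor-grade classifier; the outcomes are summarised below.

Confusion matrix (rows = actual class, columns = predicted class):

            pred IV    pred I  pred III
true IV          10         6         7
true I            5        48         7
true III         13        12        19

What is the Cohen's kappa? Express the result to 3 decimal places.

Observed agreement pₒ = trace/N = 77/127 = 0.6063
Expected agreement pₑ = Σ (rowᵢ·colᵢ)/N² = (23·28 + 60·66 + 44·33)/127² = 0.3755
κ = (pₒ − pₑ)/(1 − pₑ) = (0.6063 − 0.3755)/(1 − 0.3755) = 0.370

0.370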